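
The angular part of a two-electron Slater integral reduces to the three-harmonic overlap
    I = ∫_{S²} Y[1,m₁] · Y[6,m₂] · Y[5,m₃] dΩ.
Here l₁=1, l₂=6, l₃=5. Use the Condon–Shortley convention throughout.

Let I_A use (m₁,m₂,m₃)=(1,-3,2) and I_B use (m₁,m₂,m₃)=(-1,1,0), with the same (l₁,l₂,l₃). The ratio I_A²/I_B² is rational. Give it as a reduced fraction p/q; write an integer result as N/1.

l's match ⇒ only the (l;m) 3-j factors differ between A and B.
A: triangle coeff Δ(1,6,5) = 1/858; Σ_t [0,0]: t=0:+1/60480 = 1/60480; (3j)²=6/143 [(1 6 5; 1 -3 2)], sign=-1
B: triangle coeff Δ(1,6,5) = 1/858; Σ_t [2,2]: t=2:+1/28800 = 1/28800; (3j)²=7/286 [(1 6 5; -1 1 0)], sign=-1
I_A²/I_B² = (6/143)/(7/286) = 12/7

12/7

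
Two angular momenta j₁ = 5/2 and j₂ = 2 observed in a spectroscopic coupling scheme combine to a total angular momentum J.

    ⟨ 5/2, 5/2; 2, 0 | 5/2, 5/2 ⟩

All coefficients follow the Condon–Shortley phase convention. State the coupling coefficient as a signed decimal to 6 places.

+√(5/14) ≈ +0.597614

j₁+j₂−J=2  J+j₁−j₂=3  J−j₁+j₂=2  j₁+j₂+J+1=8
(j₁±m₁, j₂±m₂, J±M) = (5,0,2,2,5,0)
P² = 1440/7
sum k=0..0:
  [0] +1/24 = 1/24
S = 1/24
C² = P²·S² = 5/14 ; C = +0.597614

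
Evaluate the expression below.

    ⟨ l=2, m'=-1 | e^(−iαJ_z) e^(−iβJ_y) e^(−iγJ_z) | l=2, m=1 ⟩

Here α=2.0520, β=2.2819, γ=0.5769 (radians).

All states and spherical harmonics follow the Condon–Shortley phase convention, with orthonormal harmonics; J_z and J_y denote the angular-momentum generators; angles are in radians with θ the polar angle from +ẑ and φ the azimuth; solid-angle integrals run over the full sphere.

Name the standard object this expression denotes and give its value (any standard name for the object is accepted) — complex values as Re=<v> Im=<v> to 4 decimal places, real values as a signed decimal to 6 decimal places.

This is a Wigner D-matrix element — the rotation-matrix element ⟨l m'| R(α,β,γ) |l m⟩ in the angular-momentum basis.
Split into d^2_{-1,1}(β=2.2819) × two z-phases.
Half-angle: c=0.416731, s=0.909030. N=√(1·6·6·1)=6.000000
The bounds max(0,m−m')=2 and min(l+m,l−m')=3 give 2 terms
  k=2: (−1)^0·6.0000/(2)·0.4167^2·0.9090^2 = +0.430516
  k=3: (−1)^1·6.0000/(6)·0.4167^0·0.9090^4 = -0.682830
d^2_{-1,1}(2.2819) = +0.430516 -0.682830 = -0.252314
Attach z-rotation phases: D = e^{-i(-1)(2.0520)}·(-0.252314)·e^{-i(1)(0.5769)} = -0.024109-0.251159i

Wigner D-matrix element, Re=-0.0241 Im=-0.2512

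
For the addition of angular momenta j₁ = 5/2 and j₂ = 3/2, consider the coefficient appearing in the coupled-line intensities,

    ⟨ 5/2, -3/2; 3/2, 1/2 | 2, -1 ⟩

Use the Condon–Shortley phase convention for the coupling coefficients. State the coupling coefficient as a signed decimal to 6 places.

+0.154303  (= +√(1/42))

j₁+j₂−J=2  J+j₁−j₂=3  J−j₁+j₂=1  j₁+j₂+J+1=7
(j₁±m₁, j₂±m₂, J±M) = (1,4,2,1,1,3)
P² = 24/7
sum k=1..2:
  [1] −1/6 = -1/6
  [2] +1/4 = 1/4
S = 1/12
C² = P²·S² = 1/42 ; C = +0.154303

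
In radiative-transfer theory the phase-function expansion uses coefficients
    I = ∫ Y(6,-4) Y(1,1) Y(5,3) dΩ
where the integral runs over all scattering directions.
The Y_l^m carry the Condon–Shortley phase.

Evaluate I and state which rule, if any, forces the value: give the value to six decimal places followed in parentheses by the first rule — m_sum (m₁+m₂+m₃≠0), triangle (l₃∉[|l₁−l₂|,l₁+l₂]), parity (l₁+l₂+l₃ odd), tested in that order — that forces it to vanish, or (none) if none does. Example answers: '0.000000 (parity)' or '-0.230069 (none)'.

Checks pass: Σm=0; 12 even; l₃=5∈[5,7].
(2·6+1)(2·1+1)(2·5+1) = 429
Δ: 2! 10! 0! / 13! → 1/858
sum: t=1:−1/14400 = -1/14400
3j²(6 1 5; 0 0 0) = Δ·Π!·Σ² = 6/143  (sign +1)
sum: t=2:+1/161280 = 1/161280
3j²(6 1 5; -4 1 3) = Δ·Π!·Σ² = 15/286  (sign +1)
combine: 4πI² = 429·6/143·15/286 = 135/143
take √, sign +1: I = 0.27409047
No selection rule forces the value: the integral is nonzero (none).

0.274090 (none)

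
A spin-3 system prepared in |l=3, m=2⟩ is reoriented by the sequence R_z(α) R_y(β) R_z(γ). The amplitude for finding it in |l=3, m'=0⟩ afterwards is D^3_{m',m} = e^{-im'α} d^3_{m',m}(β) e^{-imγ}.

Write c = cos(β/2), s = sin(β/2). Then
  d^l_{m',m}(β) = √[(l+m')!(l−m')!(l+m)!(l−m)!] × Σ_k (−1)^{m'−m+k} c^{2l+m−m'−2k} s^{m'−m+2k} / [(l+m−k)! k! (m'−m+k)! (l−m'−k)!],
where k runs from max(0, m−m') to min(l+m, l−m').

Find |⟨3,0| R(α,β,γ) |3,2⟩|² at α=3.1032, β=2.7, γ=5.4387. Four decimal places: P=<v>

Split into d^3_{0,2}(β=2.7000) × two z-phases.
Half-angle: c=0.219007, s=0.975723. N=√(6·6·120·1)=65.726707
The bounds max(0,m−m')=2 and min(l+m,l−m')=3 give 2 terms
  k=2: (−1)^0·65.7267/(12)·0.2190^4·0.9757^2 = +0.011996
  k=3: (−1)^1·65.7267/(12)·0.2190^2·0.9757^4 = -0.238112
d^3_{0,2}(2.7000) = +0.011996 -0.238112 = -0.226116
|D^3_{0,2}|² = |d^3_{0,2}(β)|² = (-0.226116)² = 0.051129 (the z-rotation phases have unit modulus)

P=0.0511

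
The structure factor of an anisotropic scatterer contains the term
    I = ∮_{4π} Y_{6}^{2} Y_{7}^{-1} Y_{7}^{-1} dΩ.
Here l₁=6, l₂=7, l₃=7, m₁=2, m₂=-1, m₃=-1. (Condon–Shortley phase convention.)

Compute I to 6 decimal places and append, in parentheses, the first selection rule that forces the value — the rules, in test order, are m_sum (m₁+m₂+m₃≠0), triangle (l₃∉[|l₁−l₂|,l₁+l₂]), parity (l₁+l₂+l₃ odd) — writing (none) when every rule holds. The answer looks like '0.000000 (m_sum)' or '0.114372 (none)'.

Checks pass: Σm=0; 20 even; l₃=7∈[1,13].
(2·6+1)(2·7+1)(2·7+1) = 2925
Δ: 6! 6! 8! / 21! → 1/2444321880
sum: t=0:+1/2612736000 t=1:−1/20736000 t=2:+1/1658880 t=3:−1/746496 t=4:+1/1658880 t=5:−1/20736000 t=6:+1/2612736000 = -1/4354560
3j²(6 7 7; 0 0 0) = Δ·Π!·Σ² = 1000/138567  (sign +1)
sum: t=0:+1/49766400 t=1:−1/3110400 t=2:+1/1327104 t=3:−1/3110400 t=4:+1/49766400 = 1/6635520
3j²(6 7 7; 2 -1 -1) = Δ·Π!·Σ² = 350/46189  (sign +1)
combine: 4πI² = 2925·1000/138567·350/46189 = 26250000/164109517
take √, sign +1: I = 0.11282175
No selection rule forces the value: the integral is nonzero (none).

0.112822 (none)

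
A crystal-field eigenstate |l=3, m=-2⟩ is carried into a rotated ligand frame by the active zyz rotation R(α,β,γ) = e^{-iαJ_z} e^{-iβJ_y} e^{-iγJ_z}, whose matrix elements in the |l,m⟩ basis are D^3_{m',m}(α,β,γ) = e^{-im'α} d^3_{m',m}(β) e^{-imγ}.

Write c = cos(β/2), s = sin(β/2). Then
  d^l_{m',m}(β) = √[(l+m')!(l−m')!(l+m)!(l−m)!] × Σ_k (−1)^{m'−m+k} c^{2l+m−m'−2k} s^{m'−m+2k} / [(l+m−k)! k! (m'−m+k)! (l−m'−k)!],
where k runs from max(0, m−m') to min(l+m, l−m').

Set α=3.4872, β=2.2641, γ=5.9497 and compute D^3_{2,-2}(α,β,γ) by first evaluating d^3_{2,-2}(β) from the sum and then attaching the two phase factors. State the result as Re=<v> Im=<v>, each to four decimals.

D^3_{2,-2}(3.4872,2.2641,5.9497) = e^{-i·2·3.4872}·d^3_{2,-2}(2.2641)·e^{-i·-2·5.9497}. Compute d first:
With c≡cos(β/2)=0.424805 and s≡sin(β/2)=0.905285, N=[120·1·1·120]^{1/2}=120.000000
Admissible k: 0..1 (factorial args all ≥0)
  k=0: (−1)^4·120.0000/(24)·0.4248^2·0.9053^4 = +0.606024
  k=1: (−1)^5·120.0000/(120)·0.4248^0·0.9053^6 = -0.550442
d^3_{2,-2}(2.2641) = +0.606024 -0.550442 = +0.055582
Attach z-rotation phases: D = e^{-i(2)(3.4872)}·(+0.055582)·e^{-i(-2)(5.9497)} = +0.011729-0.054331i

Re=0.0117 Im=-0.0543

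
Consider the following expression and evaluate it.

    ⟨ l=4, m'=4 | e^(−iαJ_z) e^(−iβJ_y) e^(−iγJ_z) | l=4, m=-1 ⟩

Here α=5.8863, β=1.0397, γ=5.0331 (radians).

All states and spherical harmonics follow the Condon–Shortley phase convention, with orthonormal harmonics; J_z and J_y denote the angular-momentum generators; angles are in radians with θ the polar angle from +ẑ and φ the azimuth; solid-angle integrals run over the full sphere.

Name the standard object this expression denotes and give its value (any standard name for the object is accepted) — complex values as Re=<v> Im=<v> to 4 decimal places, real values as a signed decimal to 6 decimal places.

This is a Wigner D-matrix element — the rotation-matrix element ⟨l m'| R(α,β,γ) |l m⟩ in the angular-momentum basis.
Split into d^4_{4,-1}(β=1.0397) × two z-phases.
Half-angle: c=0.867894, s=0.496750. N=√(40320·1·6·120)=5387.986637
Admissible k: 0..0 (factorial args all ≥0)
  k=0: (−1)^5·5387.9866/(720)·0.8679^3·0.4967^5 = -0.147973
d^4_{4,-1}(1.0397) = -0.147973
Phases: e^{-i·(4)·5.8863}=-0.016744+0.999860i, e^{-i·(-1)·5.0331}=+0.315241-0.949012i ⇒ D=-0.139627-0.048992i

Wigner D-matrix element, Re=-0.1396 Im=-0.0490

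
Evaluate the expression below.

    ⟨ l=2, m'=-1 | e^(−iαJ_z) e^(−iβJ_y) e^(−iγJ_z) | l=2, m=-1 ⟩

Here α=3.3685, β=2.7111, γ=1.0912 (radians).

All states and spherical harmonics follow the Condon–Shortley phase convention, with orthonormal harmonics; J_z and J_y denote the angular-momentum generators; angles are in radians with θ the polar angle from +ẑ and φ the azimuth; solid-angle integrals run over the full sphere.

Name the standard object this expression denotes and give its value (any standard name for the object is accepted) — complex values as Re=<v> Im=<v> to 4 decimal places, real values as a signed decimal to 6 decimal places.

This is a Wigner D-matrix element — the rotation-matrix element ⟨l m'| R(α,β,γ) |l m⟩ in the angular-momentum basis.
Split into d^2_{-1,-1}(β=2.7111) × two z-phases.
With c≡cos(β/2)=0.213588 and s≡sin(β/2)=0.976924, N=[1·6·1·6]^{1/2}=6.000000
Admissible k: 0..1 (factorial args all ≥0)
  k=0: (−1)^0·6.0000/(6)·0.2136^4·0.9769^0 = +0.002081
  k=1: (−1)^1·6.0000/(2)·0.2136^2·0.9769^2 = -0.130616
d^2_{-1,-1}(2.7111) = +0.002081 -0.130616 = -0.128535
Attach z-rotation phases: D = e^{-i(-1)(3.3685)}·(-0.128535)·e^{-i(-1)(1.0912)} = +0.032135+0.124453i

Wigner D-matrix element, Re=0.0321 Im=0.1245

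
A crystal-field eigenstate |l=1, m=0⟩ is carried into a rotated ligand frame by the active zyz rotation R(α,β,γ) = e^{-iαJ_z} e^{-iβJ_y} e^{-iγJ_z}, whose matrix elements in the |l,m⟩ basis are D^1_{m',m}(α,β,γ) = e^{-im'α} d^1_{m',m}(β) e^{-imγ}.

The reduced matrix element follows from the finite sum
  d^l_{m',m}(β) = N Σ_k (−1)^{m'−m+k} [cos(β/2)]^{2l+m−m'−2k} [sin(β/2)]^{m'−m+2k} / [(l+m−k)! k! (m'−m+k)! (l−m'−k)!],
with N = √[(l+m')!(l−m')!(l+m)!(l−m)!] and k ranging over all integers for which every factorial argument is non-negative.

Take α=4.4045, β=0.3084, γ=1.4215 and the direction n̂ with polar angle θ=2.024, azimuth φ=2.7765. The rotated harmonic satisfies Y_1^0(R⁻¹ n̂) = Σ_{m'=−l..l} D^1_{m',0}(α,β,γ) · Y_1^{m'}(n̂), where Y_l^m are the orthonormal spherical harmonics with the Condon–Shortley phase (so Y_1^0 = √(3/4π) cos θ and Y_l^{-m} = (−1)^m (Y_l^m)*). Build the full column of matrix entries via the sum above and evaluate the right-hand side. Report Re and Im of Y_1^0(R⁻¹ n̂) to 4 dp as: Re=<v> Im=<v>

Re=-0.2115 Im=0.0000

Need the full column D^1_{m',0} for m'=−1..1 at α=4.4045, β=0.3084, γ=1.4215.
cos(β/2)=0.988135, sin(β/2)=0.153590
d^1_{-1,0}: single k=1 term ⇒ +0.214631;  D = -0.065043-0.204538i
d^1_{0,0}: k∈[0..1] ⇒ +0.976410 -0.023590 = +0.952820;  D = +0.952820+0.000000i
d^1_{1,0}: single k=0 term ⇒ -0.214631;  D = +0.065043-0.204538i
Y_1^{m'}(θ=2.024,φ=2.7765) and Σ D·Y over m':
  (-0.0650-0.2045i)·(-0.2901-0.1109i)  (+0.9528+0.0000i)·(-0.2139+0.0000i)  (+0.0650-0.2045i)·(+0.2901-0.1109i)
Y_1^0(R⁻¹ n̂) = -0.211464+0.000000i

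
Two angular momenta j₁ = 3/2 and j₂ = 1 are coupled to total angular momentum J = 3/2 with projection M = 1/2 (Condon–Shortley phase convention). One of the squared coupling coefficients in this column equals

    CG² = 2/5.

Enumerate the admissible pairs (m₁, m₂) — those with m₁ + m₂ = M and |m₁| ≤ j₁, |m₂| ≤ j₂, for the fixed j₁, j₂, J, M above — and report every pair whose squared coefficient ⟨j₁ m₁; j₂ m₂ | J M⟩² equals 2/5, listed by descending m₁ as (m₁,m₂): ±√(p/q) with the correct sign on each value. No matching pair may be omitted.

(3/2,-1): +√(2/5)

Admissible pairs with m₁+m₂ = M = 1/2: (-1/2,1), (1/2,0), (3/2,-1)
  (m₁,m₂)=(3/2,-1): CG² = 2/5, CG = +√(2/5)   ← matches the target
  (m₁,m₂)=(1/2,0): CG² = 1/15, CG = +√(1/15)
  (m₁,m₂)=(-1/2,1): CG² = 8/15, CG = −√(8/15)
Pairs with CG² = 2/5: (3/2,-1): +√(2/5)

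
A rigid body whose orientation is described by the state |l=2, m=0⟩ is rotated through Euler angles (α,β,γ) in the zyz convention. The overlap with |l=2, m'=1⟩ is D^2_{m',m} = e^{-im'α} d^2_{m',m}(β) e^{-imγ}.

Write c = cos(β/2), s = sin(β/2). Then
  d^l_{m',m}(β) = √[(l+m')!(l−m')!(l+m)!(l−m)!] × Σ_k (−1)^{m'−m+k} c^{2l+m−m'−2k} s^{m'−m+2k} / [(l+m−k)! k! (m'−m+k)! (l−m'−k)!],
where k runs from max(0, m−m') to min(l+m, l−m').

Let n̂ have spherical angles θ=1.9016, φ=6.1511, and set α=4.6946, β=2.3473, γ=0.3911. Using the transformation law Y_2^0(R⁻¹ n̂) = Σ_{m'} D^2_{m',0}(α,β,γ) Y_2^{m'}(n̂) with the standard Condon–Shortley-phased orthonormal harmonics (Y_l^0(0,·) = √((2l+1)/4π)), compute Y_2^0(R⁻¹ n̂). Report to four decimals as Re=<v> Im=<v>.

Need the full column D^2_{m',0} for m'=−2..2 at α=4.6946, β=2.3473, γ=0.3911.
cos(β/2)=0.386788, sin(β/2)=0.922169
d^2_{-2,0}: single k=2 term ⇒ +0.311633;  D = -0.311435+0.011085i
d^2_{-1,0}: k∈[1..2] ⇒ +0.130709 -0.742985 = -0.612276;  D = +0.010891+0.612179i
d^2_{0,0}: k∈[0..2] ⇒ +0.022382 -0.508894 +0.723171 = +0.236659;  D = +0.236659+0.000000i
d^2_{1,0}: k∈[0..1] ⇒ -0.130709 +0.742985 = +0.612276;  D = -0.010891+0.612179i
d^2_{2,0}: single k=0 term ⇒ +0.311633;  D = -0.311435-0.011085i
Y_2^{m'}(θ=1.9016,φ=6.1511) and Σ D·Y over m':
  (-0.3114+0.0111i)·(+0.3335+0.0902i)  (+0.0109+0.6122i)·(-0.2353-0.0313i)  (+0.2367+0.0000i)·(-0.2156+0.0000i)  (-0.0109+0.6122i)·(+0.2353-0.0313i)  (-0.3114-0.0111i)·(+0.3335-0.0902i)
Y_2^0(R⁻¹ n̂) = -0.227624-0.000000i

Re=-0.2276 Im=0.0000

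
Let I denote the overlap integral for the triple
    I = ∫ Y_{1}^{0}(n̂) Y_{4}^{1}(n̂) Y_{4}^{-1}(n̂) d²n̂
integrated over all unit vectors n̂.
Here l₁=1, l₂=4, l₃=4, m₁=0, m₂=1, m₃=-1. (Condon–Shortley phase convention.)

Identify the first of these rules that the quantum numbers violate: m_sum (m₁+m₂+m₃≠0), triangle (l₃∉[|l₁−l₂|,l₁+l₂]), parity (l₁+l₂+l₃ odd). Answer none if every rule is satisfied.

Σmᵢ = 0  ✓
l₃∈[|l₁−l₂|,l₁+l₂]=[3,5], have l₃=4  ✓
Σlᵢ = 9 ⇒ odd  ✗

parity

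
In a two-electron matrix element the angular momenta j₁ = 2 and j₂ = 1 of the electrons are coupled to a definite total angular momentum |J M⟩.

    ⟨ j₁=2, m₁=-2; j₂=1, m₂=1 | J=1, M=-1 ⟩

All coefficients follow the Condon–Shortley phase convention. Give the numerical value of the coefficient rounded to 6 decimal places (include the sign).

+0.774597  (= +√(3/5))

triangle: 2!*2!*0!/5! = 4/120
(j±m)!: 0!*4!*2!*0!*0!*2! = 96
prefactor² = (2J+1)*Δ*N² = 48/5
  k=2: +1/(2!*0!*2!*0!*0!*0!) = 1/4
Σ = 1/4  ⇒  CG² = 48/5*(1/4)² = 3/5
CG = +√(3/5) = +0.774597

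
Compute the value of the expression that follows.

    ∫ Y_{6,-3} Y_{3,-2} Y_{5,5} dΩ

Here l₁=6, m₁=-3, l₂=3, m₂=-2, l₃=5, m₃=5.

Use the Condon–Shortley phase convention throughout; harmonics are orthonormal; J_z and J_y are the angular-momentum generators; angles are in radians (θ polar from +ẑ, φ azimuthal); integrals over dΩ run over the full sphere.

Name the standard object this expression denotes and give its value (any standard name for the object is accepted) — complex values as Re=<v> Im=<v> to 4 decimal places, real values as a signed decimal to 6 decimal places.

This is a Gaunt coefficient — the integral of a triple product of spherical harmonics over the sphere.
Checks pass: Σm=0; 14 even; l₃=5∈[3,9].
(2·6+1)(2·3+1)(2·5+1) = 1001
Δ: 4! 8! 2! / 15! → 1/675675
sum: t=1:−1/8640 t=2:+1/2304 t=3:−1/8640 = 7/34560
3j²(6 3 5; 0 0 0) = Δ·Π!·Σ² = 7/429  (sign -1)
sum: t=1:−1/483840 = -1/483840
3j²(6 3 5; -3 -2 5) = Δ·Π!·Σ² = 6/1001  (sign -1)
combine: 4πI² = 1001·7/429·6/1001 = 14/143
take √, sign +1: I = 0.08826552

Gaunt coefficient, +0.088266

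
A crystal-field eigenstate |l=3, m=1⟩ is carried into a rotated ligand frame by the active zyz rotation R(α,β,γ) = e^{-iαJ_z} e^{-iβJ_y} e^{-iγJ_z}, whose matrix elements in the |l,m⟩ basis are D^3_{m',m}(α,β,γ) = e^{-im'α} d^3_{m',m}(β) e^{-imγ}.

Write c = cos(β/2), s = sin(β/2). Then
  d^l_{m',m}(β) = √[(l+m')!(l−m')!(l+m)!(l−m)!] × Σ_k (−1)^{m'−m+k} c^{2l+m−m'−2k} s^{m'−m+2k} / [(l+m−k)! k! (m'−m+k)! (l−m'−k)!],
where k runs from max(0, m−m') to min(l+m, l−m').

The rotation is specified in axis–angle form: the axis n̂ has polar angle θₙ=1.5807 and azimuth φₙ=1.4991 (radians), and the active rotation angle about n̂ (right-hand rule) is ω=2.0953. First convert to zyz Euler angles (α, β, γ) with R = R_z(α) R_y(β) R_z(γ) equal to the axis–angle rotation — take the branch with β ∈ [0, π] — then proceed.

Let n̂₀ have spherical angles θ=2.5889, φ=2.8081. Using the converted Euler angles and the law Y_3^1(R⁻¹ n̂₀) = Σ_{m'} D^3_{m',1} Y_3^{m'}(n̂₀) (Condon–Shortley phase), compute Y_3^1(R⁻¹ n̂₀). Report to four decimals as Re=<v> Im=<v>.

Re=0.3219 Im=0.0235

Axis–angle → zyz. n̂ = (sinθₙcosφₙ, sinθₙsinφₙ, cosθₙ) = (+0.071631, +0.997382, -0.009904), ω = 2.0953.
R = I cosω + sinω [n̂]ₓ + (1−cosω) n̂n̂ᵀ gives
  R = [-0.493083, +0.115794, +0.862242; +0.098650, +0.992152, -0.076826; -0.864371, +0.047178, -0.500636]
β = atan2(√(R₁₃²+R₂₃²), R₃₃) = 2.095130; α = atan2(R₂₃, R₁₃) mod 2π = 6.194319; γ = atan2(R₃₂, −R₃₁) mod 2π = 0.054527
Need the full column D^3_{m',1} for m'=−3..3 at α=6.1943, β=2.0951, γ=0.0545.
cos(β/2)=0.499682, sin(β/2)=0.866209
d^3_{-3,1}: single k=4 term ⇒ +0.544407;  D = +0.516577-0.171833i
d^3_{-2,1}: k∈[3..4] ⇒ +0.512836 -0.770561 = -0.257725;  D = -0.250805+0.059322i
d^3_{-1,1}: k∈[2..4] ⇒ +0.280654 -1.124522 +0.422412 = -0.421456;  D = -0.417131+0.060227i
d^3_{0,1}: k∈[1..3] ⇒ +0.093472 -0.842676 +0.844107 = +0.094903;  D = +0.094762-0.005172i
d^3_{1,1}: k∈[0..2] ⇒ +0.015565 -0.374205 +0.843391 = +0.484752;  D = +0.484466+0.016643i
d^3_{2,1}: k∈[0..1] ⇒ -0.085328 +0.512836 = +0.427508;  D = +0.424268+0.052538i
d^3_{3,1}: single k=0 term ⇒ +0.181161;  D = +0.177103+0.038132i
Y_3^{m'}(θ=2.5889,φ=2.8081) and Σ D·Y over m':
  (+0.5166-0.1718i)·(-0.0326-0.0508i)  (-0.2508+0.0593i)·(-0.1884-0.1483i)  (-0.4171+0.0602i)·(-0.4203-0.1456i)  (+0.0948-0.0052i)·(-0.1975+0.0000i)  (+0.4845+0.0166i)·(+0.4203-0.1456i)  (+0.4243+0.0525i)·(-0.1884+0.1483i)  (+0.1771+0.0381i)·(+0.0326-0.0508i)
Y_3^1(R⁻¹ n̂) = +0.321930+0.023536i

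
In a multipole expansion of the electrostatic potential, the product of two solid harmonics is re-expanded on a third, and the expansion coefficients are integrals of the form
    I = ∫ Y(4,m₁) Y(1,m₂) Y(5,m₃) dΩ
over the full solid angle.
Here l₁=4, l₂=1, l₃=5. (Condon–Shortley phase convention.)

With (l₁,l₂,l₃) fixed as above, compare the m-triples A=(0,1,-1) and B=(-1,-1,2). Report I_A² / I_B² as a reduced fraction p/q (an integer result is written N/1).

Same 4,1,5: normalisation and zero-m 3j drop out of the ratio.
A: Δ: 0! 8! 2! / 11! → 1/495; sum: t=0:+1/1152 = 1/1152; 3j²(4 1 5; 0 1 -1) = Δ·Π!·Σ² = 1/33  (sign +1)
B: Δ: 0! 8! 2! / 11! → 1/495; sum: t=0:+1/1440 = 1/1440; 3j²(4 1 5; -1 -1 2) = Δ·Π!·Σ² = 7/165  (sign -1)
I_A²/I_B² = (1/33)/(7/165) = 5/7

5/7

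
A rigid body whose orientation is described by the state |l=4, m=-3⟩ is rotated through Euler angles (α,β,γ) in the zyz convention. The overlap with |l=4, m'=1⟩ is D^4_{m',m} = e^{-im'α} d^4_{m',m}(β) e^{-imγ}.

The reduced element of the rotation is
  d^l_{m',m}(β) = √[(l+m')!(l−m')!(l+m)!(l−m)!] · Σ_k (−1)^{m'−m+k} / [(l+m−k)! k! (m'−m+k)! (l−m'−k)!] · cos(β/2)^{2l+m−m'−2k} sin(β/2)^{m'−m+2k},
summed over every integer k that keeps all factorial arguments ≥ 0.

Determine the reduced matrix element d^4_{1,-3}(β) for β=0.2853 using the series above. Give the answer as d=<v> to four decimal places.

d^4_{1,-3}(β=0.2853) via the finite sum:
With c≡cos(β/2)=0.989843 and s≡sin(β/2)=0.142167, N=[120·6·1·5040]^{1/2}=1904.940944
Admissible k: 0..1 (factorial args all ≥0)
  k=0: (−1)^4·1904.9409/(144)·0.9898^4·0.1422^4 = +0.005188
  k=1: (−1)^5·1904.9409/(240)·0.9898^2·0.1422^6 = -0.000064
d^4_{1,-3}(0.2853) = +0.005188 -0.000064 = +0.005123

d=0.0051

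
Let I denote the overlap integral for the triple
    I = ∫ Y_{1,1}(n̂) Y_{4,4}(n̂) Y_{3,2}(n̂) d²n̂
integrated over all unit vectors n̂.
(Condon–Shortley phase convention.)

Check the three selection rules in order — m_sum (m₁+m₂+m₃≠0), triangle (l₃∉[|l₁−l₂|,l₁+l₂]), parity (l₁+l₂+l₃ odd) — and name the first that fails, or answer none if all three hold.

Σmᵢ = 7  ✗
l₃∈[|l₁−l₂|,l₁+l₂]=[3,5], have l₃=3
Σlᵢ = 8 ⇒ even

m_sum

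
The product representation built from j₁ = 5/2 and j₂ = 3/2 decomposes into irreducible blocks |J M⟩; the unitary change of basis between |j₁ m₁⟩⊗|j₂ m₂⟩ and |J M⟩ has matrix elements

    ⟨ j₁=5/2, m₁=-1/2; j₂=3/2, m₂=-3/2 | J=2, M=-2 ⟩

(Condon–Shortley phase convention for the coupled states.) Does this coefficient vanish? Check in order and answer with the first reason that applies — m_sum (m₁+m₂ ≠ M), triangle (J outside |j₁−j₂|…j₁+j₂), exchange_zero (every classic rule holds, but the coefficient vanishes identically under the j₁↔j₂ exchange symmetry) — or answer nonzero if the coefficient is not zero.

m-sum: m₁+m₂ = -1/2+(-3/2) = -2, M = -2  ✓
triangle: |j₁−j₂| = 1 ≤ J = 2 ≤ j₁+j₂ = 4  ✓
exchange: j₁≠j₂ or m₁≠m₂ — the exchange symmetry imposes no constraint here
value check: CG = +√(1/7) = +0.377964 ≠ 0

nonzero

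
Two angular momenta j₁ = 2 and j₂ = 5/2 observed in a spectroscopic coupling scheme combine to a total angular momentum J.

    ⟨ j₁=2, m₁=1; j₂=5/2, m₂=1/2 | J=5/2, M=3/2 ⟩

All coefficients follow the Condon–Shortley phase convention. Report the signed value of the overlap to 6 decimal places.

√[6·2!2!3!/8! · 3!1!3!2!4!1!] = √(216/35)
  +(−1)^0/∏(0,2,1,3,1,0)! = 1/12  (running 1/12)
  +(−1)^1/∏(1,1,0,2,2,1)! = -1/4  (running -1/6)
⟨..|..⟩ = √(216/35)·(-1/6) = -0.414039

−√(6/35) ≈ -0.414039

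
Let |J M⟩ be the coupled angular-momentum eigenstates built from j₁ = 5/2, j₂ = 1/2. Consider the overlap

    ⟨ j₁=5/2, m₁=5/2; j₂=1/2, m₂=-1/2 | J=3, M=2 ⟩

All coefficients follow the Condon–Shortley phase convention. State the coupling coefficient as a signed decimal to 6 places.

+√(1/6) ≈ +0.408248

√[7·0!5!1!/7! · 5!0!0!1!5!1!] = √(2400)
  +(−1)^0/∏(0,0,0,0,5,1)! = 1/120  (running 1/120)
⟨..|..⟩ = √(2400)·(1/120) = +0.408248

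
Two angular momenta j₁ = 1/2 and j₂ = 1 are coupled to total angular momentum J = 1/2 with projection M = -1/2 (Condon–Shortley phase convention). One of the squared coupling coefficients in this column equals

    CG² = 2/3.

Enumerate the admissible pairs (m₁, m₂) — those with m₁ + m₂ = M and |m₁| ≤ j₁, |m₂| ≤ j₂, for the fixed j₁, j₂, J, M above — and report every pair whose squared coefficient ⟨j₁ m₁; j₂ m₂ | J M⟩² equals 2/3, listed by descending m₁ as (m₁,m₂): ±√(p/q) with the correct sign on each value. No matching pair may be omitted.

(1/2,-1): +√(2/3)

Admissible pairs with m₁+m₂ = M = -1/2: (-1/2,0), (1/2,-1)
  (m₁,m₂)=(1/2,-1): CG² = 2/3, CG = +√(2/3)   ← matches the target
  (m₁,m₂)=(-1/2,0): CG² = 1/3, CG = −√(1/3)
Pairs with CG² = 2/3: (1/2,-1): +√(2/3)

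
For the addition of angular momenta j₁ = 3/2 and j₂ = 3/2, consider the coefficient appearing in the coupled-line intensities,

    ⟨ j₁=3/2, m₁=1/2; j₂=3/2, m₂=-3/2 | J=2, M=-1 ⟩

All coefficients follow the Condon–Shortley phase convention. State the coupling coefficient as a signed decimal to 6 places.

+√(1/2) = +0.707107

j₁+j₂−J=1  J+j₁−j₂=2  J−j₁+j₂=2  j₁+j₂+J+1=6
(j₁±m₁, j₂±m₂, J±M) = (2,1,0,3,1,3)
P² = 2
sum k=0..0:
  [0] +1/2 = 1/2
S = 1/2
C² = P²·S² = 1/2 ; C = +0.707107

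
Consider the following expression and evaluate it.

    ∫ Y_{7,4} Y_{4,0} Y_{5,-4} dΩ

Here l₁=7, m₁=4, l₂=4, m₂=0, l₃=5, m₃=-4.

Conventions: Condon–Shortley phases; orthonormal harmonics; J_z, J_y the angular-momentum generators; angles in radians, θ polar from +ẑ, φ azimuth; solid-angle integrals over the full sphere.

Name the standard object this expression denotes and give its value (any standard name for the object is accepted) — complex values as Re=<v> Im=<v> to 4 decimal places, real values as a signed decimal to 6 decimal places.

Gaunt coefficient, -0.153174

This is a Gaunt coefficient — the integral of a triple product of spherical harmonics over the sphere.
m-sum 0 ✓  L=16 even ✓  3≤5≤11 ✓
Π(2lᵢ+1) = 15×9×11 = 1485
triangle coeff Δ(7,4,5) = 1/6126120
Σ_t [2,4]: t=2:+1/69120 t=3:−1/20736 t=4:+1/69120 = -1/51840
(3j)²=280/21879 [(7 4 5; 0 0 0)], sign=+1
Σ_t [2,3]: t=2:+1/483840 t=3:−1/1451520 = 1/725760
(3j)²=24/1547 [(7 4 5; 4 0 -4)], sign=-1
⇒ 4πI² = 14400/48841
I = (-1)√(14400/48841/(4π)) = -0.15317364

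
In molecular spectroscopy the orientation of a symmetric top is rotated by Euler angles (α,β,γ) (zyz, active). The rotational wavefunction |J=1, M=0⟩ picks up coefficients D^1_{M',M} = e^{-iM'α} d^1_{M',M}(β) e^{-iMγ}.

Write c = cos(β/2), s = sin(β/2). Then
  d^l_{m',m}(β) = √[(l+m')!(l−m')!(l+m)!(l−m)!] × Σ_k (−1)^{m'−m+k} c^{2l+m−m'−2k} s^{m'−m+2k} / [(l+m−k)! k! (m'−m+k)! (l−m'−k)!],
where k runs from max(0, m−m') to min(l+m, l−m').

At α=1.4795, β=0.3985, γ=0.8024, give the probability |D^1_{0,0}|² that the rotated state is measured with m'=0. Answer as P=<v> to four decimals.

Split into d^1_{0,0}(β=0.3985) × two z-phases.
Half-angle: c=0.980215, s=0.197934. N=√(1·1·1·1)=1.000000
The bounds max(0,m−m')=0 and min(l+m,l−m')=1 give 2 terms
  k=0: (−1)^0·1.0000/(1)·0.9802^2·0.1979^0 = +0.960822
  k=1: (−1)^1·1.0000/(1)·0.9802^0·0.1979^2 = -0.039178
d^1_{0,0}(0.3985) = +0.960822 -0.039178 = +0.921644
|D^1_{0,0}|² = |d^1_{0,0}(β)|² = (+0.921644)² = 0.849428 (the z-rotation phases have unit modulus)

P=0.8494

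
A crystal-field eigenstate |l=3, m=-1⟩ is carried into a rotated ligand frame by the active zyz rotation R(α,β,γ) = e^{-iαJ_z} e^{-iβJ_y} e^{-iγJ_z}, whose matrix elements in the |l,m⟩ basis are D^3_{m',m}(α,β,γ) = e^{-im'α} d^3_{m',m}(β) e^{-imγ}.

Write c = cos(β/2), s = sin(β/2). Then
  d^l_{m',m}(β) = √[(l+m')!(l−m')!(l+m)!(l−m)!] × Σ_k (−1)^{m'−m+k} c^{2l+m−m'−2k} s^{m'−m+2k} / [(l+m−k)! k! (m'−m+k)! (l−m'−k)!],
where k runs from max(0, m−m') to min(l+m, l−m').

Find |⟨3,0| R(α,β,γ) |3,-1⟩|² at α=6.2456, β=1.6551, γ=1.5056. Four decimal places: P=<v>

P=0.1732

Split into d^3_{0,-1}(β=1.6551) × two z-phases.
Half-angle: c=0.676682, s=0.736276. N=√(6·6·2·24)=41.569219
The bounds max(0,m−m')=0 and min(l+m,l−m')=2 give 3 terms
  k=0: (−1)^1·41.5692/(12)·0.6767^5·0.7363^1 = -0.361870
  k=1: (−1)^2·41.5692/(4)·0.6767^3·0.7363^3 = +1.285247
  k=2: (−1)^3·41.5692/(12)·0.6767^1·0.7363^5 = -0.507198
d^3_{0,-1}(1.6551) = -0.361870 +1.285247 -0.507198 = +0.416178
|D^3_{0,-1}|² = |d^3_{0,-1}(β)|² = (+0.416178)² = 0.173205 (the z-rotation phases have unit modulus)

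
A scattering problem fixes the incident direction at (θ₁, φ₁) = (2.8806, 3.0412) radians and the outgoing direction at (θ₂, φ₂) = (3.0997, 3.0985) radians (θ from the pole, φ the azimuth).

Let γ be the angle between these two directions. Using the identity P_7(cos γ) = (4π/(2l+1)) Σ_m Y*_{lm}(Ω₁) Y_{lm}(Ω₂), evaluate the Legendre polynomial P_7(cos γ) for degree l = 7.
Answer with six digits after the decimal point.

0.431342

Addition theorem: P_7(cos γ) = (4π/15) Σ_m Y*_{lm}(Ω₁) Y_{lm}(Ω₂), m = −7…7:
  m=-7: Y*=-0.00003 + 0.00002j  Y=-0.00000 - 0.00000j  product 0.00000 - 0.00000j
  m=-6: Y*=-0.00044 + 0.00030j  Y=-0.00000 - 0.00000j  product 0.00000 - 0.00000j
  m=-5: Y*=-0.00410 + 0.00225j  Y=-0.00000 - 0.00000j  product 0.00000 - 0.00000j
  m=-4: Y*=-0.02643 + 0.01122j  Y=-0.00002 - 0.00000j  product 0.00000 - 0.00000j
  m=-3: Y*=-0.11978 + 0.03721j  Y=-0.00064 - 0.00008j  product 0.00008 - 0.00001j
  m=-2: Y*=-0.36408 + 0.07410j  Y=-0.01303 - 0.00113j  product 0.00483 - 0.00056j
  m=-1: Y*=-0.63333 + 0.06380j  Y=-0.16903 - 0.00729j  product 0.10752 - 0.00617j
  m=+0: Y*=-0.27211 + 0.00000j  Y=-1.06587 + 0.00000j  product 0.29003 + 0.00000j
  m=+1: Y*=0.63333 + 0.06380j  Y=0.16903 - 0.00729j  product 0.10752 + 0.00617j
  m=+2: Y*=-0.36408 - 0.07410j  Y=-0.01303 + 0.00113j  product 0.00483 + 0.00056j
  m=+3: Y*=0.11978 + 0.03721j  Y=0.00064 - 0.00008j  product 0.00008 + 0.00001j
  m=+4: Y*=-0.02643 - 0.01122j  Y=-0.00002 + 0.00000j  product 0.00000 + 0.00000j
  m=+5: Y*=0.00410 + 0.00225j  Y=0.00000 - 0.00000j  product 0.00000 + 0.00000j
  m=+6: Y*=-0.00044 - 0.00030j  Y=-0.00000 + 0.00000j  product 0.00000 + 0.00000j
  m=+7: Y*=0.00003 + 0.00002j  Y=0.00000 - 0.00000j  product 0.00000 + 0.00000j
Σ over m = 0.51488 - 0.00000j; ×(4π/15) → 0.43134 - 0.00000j. Real part: 0.431342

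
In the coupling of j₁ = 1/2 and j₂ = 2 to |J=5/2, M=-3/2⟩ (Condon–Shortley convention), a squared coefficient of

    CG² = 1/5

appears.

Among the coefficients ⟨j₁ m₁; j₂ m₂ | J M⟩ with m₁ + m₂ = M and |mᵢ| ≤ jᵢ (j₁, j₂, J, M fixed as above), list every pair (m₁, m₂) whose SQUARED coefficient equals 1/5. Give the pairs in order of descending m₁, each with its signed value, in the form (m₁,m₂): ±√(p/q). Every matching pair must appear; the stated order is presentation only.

(1/2,-2): +√(1/5)

Admissible pairs with m₁+m₂ = M = -3/2: (-1/2,-1), (1/2,-2)
  (m₁,m₂)=(1/2,-2): CG² = 1/5, CG = +√(1/5)   ← matches the target
  (m₁,m₂)=(-1/2,-1): CG² = 4/5, CG = +√(4/5)
Pairs with CG² = 1/5: (1/2,-2): +√(1/5)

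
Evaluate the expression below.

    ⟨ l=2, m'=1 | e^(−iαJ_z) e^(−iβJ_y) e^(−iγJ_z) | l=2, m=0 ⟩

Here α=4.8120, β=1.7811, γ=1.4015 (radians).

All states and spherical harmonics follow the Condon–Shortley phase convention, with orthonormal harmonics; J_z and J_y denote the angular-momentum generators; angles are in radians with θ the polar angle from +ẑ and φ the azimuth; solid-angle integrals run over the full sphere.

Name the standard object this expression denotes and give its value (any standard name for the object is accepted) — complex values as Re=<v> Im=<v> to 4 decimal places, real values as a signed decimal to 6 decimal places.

Wigner D-matrix element, Re=0.0249 Im=0.2488

This is a Wigner D-matrix element — the rotation-matrix element ⟨l m'| R(α,β,γ) |l m⟩ in the angular-momentum basis.
D^2_{1,0}(4.8120,1.7811,1.4015) = e^{-i·1·4.8120}·d^2_{1,0}(1.7811)·e^{-i·0·1.4015}. Compute d first:
With c≡cos(β/2)=0.628985 and s≡sin(β/2)=0.777418, N=[6·1·2·2]^{1/2}=4.898979
The bounds max(0,m−m')=0 and min(l+m,l−m')=1 give 2 terms
  k=0: (−1)^1·4.8990/(2)·0.6290^3·0.7774^1 = -0.473860
  k=1: (−1)^2·4.8990/(2)·0.6290^1·0.7774^3 = +0.723901
d^2_{1,0}(1.7811) = -0.473860 +0.723901 = +0.250041
D = (+0.099446+0.995043i)·(+0.250041)·(+1.000000+0.000000i) = +0.024866+0.248801i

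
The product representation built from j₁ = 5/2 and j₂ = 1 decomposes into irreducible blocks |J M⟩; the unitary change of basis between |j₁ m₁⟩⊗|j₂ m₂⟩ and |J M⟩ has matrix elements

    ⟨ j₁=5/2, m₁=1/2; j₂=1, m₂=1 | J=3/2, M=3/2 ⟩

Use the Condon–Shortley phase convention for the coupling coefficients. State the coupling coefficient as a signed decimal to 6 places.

√[4·2!3!0!/6! · 3!2!2!0!3!0!] = √(48/5)
  +(−1)^2/∏(2,0,0,0,3,0)! = 1/12  (running 1/12)
⟨..|..⟩ = √(48/5)·(1/12) = +0.258199

+√(1/15) = +0.258199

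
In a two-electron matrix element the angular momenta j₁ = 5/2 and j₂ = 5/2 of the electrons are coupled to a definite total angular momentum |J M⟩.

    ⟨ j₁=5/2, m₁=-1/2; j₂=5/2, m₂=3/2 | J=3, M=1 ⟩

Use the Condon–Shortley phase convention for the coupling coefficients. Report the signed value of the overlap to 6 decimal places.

triangle: 2!*3!*3!/9! = 72/362880
(j±m)!: 2!*3!*4!*1!*4!*2! = 13824
prefactor² = (2J+1)*Δ*N² = 96/5
  k=1: −1/(1!*1!*2!*3!*1!*0!) = -1/12
  k=2: +1/(2!*0!*1!*2!*2!*1!) = 1/8
Σ = 1/24  ⇒  CG² = 96/5*(1/24)² = 1/30
CG = +√(1/30) = +0.182574

+√(1/30) ≈ +0.182574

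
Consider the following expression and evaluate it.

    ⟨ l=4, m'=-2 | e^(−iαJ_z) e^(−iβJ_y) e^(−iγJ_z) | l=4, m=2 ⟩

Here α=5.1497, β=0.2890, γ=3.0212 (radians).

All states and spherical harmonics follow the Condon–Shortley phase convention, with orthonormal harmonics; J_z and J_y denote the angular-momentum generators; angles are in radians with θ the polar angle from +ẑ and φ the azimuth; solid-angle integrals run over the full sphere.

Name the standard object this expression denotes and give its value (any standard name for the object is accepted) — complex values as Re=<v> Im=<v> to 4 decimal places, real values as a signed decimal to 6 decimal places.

This is a Wigner D-matrix element — the rotation-matrix element ⟨l m'| R(α,β,γ) |l m⟩ in the angular-momentum basis.
First d^4_{-2,2}(β=0.2890), then the phase factors e^{-i(-2)α} and e^{-i(2)γ}:
c=cos(0.289000/2)=0.989578, s=sin(0.289000/2)=0.143998; N=√[2·720·720·2]=1440.000000
k: max(0,(2)−(-2))=4 … min(4+(2),4−(-2))=6
  k=4: (−1)^0·1440.0000/(96)·0.9896^4·0.1440^4 = +0.006185
  k=5: (−1)^1·1440.0000/(120)·0.9896^2·0.1440^6 = -0.000105
  k=6: (−1)^2·1440.0000/(1440)·0.9896^0·0.1440^8 = +0.000000
d^4_{-2,2}(0.2890) = +0.006185 -0.000105 +0.000000 = +0.006080
Attach z-rotation phases: D = e^{-i(-2)(5.1497)}·(+0.006080)·e^{-i(2)(3.0212)} = -0.002674-0.005460i

Wigner D-matrix element, Re=-0.0027 Im=-0.0055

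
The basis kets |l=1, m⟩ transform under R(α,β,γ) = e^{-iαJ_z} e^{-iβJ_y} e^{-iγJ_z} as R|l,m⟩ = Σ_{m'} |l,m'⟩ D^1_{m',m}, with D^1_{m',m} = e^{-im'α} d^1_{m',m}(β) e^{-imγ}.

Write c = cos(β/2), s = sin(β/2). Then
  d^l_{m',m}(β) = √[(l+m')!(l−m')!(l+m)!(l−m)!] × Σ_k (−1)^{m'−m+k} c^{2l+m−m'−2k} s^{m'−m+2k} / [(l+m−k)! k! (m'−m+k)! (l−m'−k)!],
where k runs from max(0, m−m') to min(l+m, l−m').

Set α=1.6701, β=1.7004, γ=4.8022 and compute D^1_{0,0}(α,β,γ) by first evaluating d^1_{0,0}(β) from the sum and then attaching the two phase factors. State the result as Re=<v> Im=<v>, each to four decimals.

First d^1_{0,0}(β=1.7004), then the phase factors e^{-i(0)α} and e^{-i(0)γ}:
c=cos(1.700400/2)=0.659833, s=sin(1.700400/2)=0.751412; N=√[1·1·1·1]=1.000000
Admissible k: 0..1 (factorial args all ≥0)
  k=0: (−1)^0·1.0000/(1)·0.6598^2·0.7514^0 = +0.435379
  k=1: (−1)^1·1.0000/(1)·0.6598^0·0.7514^2 = -0.564621
d^1_{0,0}(1.7004) = +0.435379 -0.564621 = -0.129241
Attach z-rotation phases: D = e^{-i(0)(1.6701)}·(-0.129241)·e^{-i(0)(4.8022)} = -0.129241+0.000000i

Re=-0.1292 Im=0.0000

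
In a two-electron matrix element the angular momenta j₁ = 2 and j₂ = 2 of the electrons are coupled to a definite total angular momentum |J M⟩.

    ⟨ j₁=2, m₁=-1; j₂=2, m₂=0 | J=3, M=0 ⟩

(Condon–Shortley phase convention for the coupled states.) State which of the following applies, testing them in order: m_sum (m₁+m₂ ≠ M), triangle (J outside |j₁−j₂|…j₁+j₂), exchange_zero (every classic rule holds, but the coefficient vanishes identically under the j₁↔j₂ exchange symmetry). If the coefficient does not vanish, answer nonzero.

m-sum: m₁+m₂ = -1+0 = -1, M = 0  ✗ ⇒ coefficient is 0

m_sum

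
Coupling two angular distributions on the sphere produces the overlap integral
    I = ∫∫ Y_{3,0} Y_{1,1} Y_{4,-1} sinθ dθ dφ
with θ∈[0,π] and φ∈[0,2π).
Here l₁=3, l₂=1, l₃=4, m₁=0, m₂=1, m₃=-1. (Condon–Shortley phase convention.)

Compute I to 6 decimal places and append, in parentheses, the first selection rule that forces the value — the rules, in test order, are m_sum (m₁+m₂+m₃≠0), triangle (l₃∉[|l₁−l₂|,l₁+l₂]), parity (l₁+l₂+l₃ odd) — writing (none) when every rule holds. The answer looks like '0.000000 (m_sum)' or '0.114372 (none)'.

Checks pass: Σm=0; 8 even; l₃=4∈[2,4].
(2·3+1)(2·1+1)(2·4+1) = 189
Δ: 0! 6! 2! / 9! → 1/252
sum: t=0:+1/36 = 1/36
3j²(3 1 4; 0 0 0) = Δ·Π!·Σ² = 4/63  (sign +1)
sum: t=0:+1/72 = 1/72
3j²(3 1 4; 0 1 -1) = Δ·Π!·Σ² = 5/126  (sign -1)
combine: 4πI² = 189·4/63·5/126 = 10/21
take √, sign -1: I = -0.19466390
No selection rule forces the value: the integral is nonzero (none).

-0.194664 (none)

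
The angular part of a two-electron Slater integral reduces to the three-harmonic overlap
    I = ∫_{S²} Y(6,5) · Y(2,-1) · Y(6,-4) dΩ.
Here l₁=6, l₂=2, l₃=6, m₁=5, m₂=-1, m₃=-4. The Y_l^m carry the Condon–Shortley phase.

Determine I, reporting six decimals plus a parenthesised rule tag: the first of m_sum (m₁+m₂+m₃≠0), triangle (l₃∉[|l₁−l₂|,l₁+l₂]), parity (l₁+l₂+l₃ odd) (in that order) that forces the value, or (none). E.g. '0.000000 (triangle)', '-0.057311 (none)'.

Checks pass: Σm=0; 14 even; l₃=6∈[4,8].
(2·6+1)(2·2+1)(2·6+1) = 845
Δ: 2! 10! 2! / 15! → 1/90090
sum: t=0:+1/69120 t=1:−1/14400 t=2:+1/69120 = -7/172800
3j²(6 2 6; 0 0 0) = Δ·Π!·Σ² = 14/715  (sign -1)
sum: t=0:+1/725760 t=1:−1/7257600 = 1/806400
3j²(6 2 6; 5 -1 -4) = Δ·Π!·Σ² = 27/910  (sign +1)
combine: 4πI² = 845·14/715·27/910 = 27/55
take √, sign -1: I = -0.19764945
No selection rule forces the value: the integral is nonzero (none).

-0.197649 (none)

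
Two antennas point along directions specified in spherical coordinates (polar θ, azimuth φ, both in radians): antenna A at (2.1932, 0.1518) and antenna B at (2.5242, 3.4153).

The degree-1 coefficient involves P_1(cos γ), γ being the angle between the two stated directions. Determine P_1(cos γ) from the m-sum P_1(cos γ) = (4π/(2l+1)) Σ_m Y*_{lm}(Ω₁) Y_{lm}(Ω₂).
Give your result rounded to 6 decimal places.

0.008502

Summing Y*_{l m}(θ₁,φ₁)·Y_{l m}(θ₂,φ₂) over m ∈ [−1, 1]; prefactor 4π/(2·1+1) = 4.188790:
  m=-1: (0.277479, 0.042448) × (-0.192565, 0.054063) = (-0.055728, 0.006827)  (running Σ = (-0.055728, 0.006827))
  m=0: (-0.284850, -0.000000) × (-0.398402, 0.000000) = (0.113485, 0.000000)  (running Σ = (0.057757, 0.006827))
  m=1: (-0.277479, 0.042448) × (0.192565, 0.054063) = (-0.055728, -0.006827)  (running Σ = (0.002030, 0.000000))
Accumulated sum (0.002030, 0.000000); after 4π/(2l+1) scaling, (0.008502, 0.000000) ⇒ P_1 = 0.008502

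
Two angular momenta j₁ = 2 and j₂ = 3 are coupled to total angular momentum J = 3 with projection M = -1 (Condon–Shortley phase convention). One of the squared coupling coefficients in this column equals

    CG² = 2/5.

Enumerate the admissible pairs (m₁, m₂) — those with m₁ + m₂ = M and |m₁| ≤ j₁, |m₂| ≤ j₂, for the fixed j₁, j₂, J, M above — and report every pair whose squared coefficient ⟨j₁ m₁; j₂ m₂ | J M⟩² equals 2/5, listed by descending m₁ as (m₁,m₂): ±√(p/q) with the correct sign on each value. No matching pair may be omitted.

(-2,1): +√(2/5)

Admissible pairs with m₁+m₂ = M = -1: (-2,1), (-1,0), (0,-1), (1,-2), (2,-3)
  (m₁,m₂)=(2,-3): CG² = 1/6, CG = +√(1/6)
  (m₁,m₂)=(1,-2): CG² = 1/4, CG = +√(1/4)
  (m₁,m₂)=(0,-1): CG² = 3/20, CG = −√(3/20)
  (m₁,m₂)=(-1,0): CG² = 1/30, CG = −√(1/30)
  (m₁,m₂)=(-2,1): CG² = 2/5, CG = +√(2/5)   ← matches the target
Pairs with CG² = 2/5: (-2,1): +√(2/5)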